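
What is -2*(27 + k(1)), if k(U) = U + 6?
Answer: -68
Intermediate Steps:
k(U) = 6 + U
-2*(27 + k(1)) = -2*(27 + (6 + 1)) = -2*(27 + 7) = -2*34 = -68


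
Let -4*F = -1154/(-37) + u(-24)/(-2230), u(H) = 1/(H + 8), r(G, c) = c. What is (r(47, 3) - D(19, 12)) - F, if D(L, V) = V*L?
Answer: -1146969243/5280640 ≈ -217.20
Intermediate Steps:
D(L, V) = L*V
u(H) = 1/(8 + H)
F = -41174757/5280640 (F = -(-1154/(-37) + 1/((8 - 24)*(-2230)))/4 = -(-1154*(-1/37) - 1/2230/(-16))/4 = -(1154/37 - 1/16*(-1/2230))/4 = -(1154/37 + 1/35680)/4 = -¼*41174757/1320160 = -41174757/5280640 ≈ -7.7973)
(r(47, 3) - D(19, 12)) - F = (3 - 19*12) - 1*(-41174757/5280640) = (3 - 1*228) + 41174757/5280640 = (3 - 228) + 41174757/5280640 = -225 + 41174757/5280640 = -1146969243/5280640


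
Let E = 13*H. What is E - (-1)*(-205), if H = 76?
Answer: 783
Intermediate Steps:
E = 988 (E = 13*76 = 988)
E - (-1)*(-205) = 988 - (-1)*(-205) = 988 - 1*205 = 988 - 205 = 783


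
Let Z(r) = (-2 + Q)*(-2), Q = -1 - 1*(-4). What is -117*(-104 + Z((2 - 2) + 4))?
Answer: 12402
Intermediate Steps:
Q = 3 (Q = -1 + 4 = 3)
Z(r) = -2 (Z(r) = (-2 + 3)*(-2) = 1*(-2) = -2)
-117*(-104 + Z((2 - 2) + 4)) = -117*(-104 - 2) = -117*(-106) = 12402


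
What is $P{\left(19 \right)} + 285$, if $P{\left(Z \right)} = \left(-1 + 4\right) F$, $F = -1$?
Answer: $282$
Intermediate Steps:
$P{\left(Z \right)} = -3$ ($P{\left(Z \right)} = \left(-1 + 4\right) \left(-1\right) = 3 \left(-1\right) = -3$)
$P{\left(19 \right)} + 285 = -3 + 285 = 282$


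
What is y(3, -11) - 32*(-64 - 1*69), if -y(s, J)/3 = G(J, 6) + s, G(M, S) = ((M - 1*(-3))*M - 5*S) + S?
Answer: 4055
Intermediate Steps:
G(M, S) = -4*S + M*(3 + M) (G(M, S) = ((M + 3)*M - 5*S) + S = ((3 + M)*M - 5*S) + S = (M*(3 + M) - 5*S) + S = (-5*S + M*(3 + M)) + S = -4*S + M*(3 + M))
y(s, J) = 72 - 9*J - 3*s - 3*J**2 (y(s, J) = -3*((J**2 - 4*6 + 3*J) + s) = -3*((J**2 - 24 + 3*J) + s) = -3*((-24 + J**2 + 3*J) + s) = -3*(-24 + s + J**2 + 3*J) = 72 - 9*J - 3*s - 3*J**2)
y(3, -11) - 32*(-64 - 1*69) = (72 - 9*(-11) - 3*3 - 3*(-11)**2) - 32*(-64 - 1*69) = (72 + 99 - 9 - 3*121) - 32*(-64 - 69) = (72 + 99 - 9 - 363) - 32*(-133) = -201 + 4256 = 4055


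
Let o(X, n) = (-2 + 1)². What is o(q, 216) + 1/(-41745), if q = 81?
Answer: 41744/41745 ≈ 0.99998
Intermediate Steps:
o(X, n) = 1 (o(X, n) = (-1)² = 1)
o(q, 216) + 1/(-41745) = 1 + 1/(-41745) = 1 - 1/41745 = 41744/41745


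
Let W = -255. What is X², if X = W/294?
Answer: 7225/9604 ≈ 0.75229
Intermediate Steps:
X = -85/98 (X = -255/294 = -255*1/294 = -85/98 ≈ -0.86735)
X² = (-85/98)² = 7225/9604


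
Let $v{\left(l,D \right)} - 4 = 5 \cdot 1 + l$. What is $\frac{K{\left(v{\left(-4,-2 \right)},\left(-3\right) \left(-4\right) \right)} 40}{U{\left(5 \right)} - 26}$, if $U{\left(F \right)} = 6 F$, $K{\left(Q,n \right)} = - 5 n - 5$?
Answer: $-650$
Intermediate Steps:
$v{\left(l,D \right)} = 9 + l$ ($v{\left(l,D \right)} = 4 + \left(5 \cdot 1 + l\right) = 4 + \left(5 + l\right) = 9 + l$)
$K{\left(Q,n \right)} = -5 - 5 n$
$\frac{K{\left(v{\left(-4,-2 \right)},\left(-3\right) \left(-4\right) \right)} 40}{U{\left(5 \right)} - 26} = \frac{\left(-5 - 5 \left(\left(-3\right) \left(-4\right)\right)\right) 40}{6 \cdot 5 - 26} = \frac{\left(-5 - 60\right) 40}{30 - 26} = \frac{\left(-5 - 60\right) 40}{4} = \left(-65\right) 40 \cdot \frac{1}{4} = \left(-2600\right) \frac{1}{4} = -650$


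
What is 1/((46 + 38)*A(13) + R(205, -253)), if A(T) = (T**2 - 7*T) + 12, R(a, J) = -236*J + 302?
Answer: 1/67570 ≈ 1.4799e-5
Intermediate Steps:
R(a, J) = 302 - 236*J
A(T) = 12 + T**2 - 7*T
1/((46 + 38)*A(13) + R(205, -253)) = 1/((46 + 38)*(12 + 13**2 - 7*13) + (302 - 236*(-253))) = 1/(84*(12 + 169 - 91) + (302 + 59708)) = 1/(84*90 + 60010) = 1/(7560 + 60010) = 1/67570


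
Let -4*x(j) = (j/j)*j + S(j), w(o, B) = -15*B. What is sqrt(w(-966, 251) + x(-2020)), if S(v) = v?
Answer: I*sqrt(2755) ≈ 52.488*I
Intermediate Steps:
x(j) = -j/2 (x(j) = -((j/j)*j + j)/4 = -(1*j + j)/4 = -(j + j)/4 = -j/2)
sqrt(w(-966, 251) + x(-2020)) = sqrt(-15*251 - 1/2*(-2020)) = sqrt(-3765 + 1010) = sqrt(-2755) = I*sqrt(2755)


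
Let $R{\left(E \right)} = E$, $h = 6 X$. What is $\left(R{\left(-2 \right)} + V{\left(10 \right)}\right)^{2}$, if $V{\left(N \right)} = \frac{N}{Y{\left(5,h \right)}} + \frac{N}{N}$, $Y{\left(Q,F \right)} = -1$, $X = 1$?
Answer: $121$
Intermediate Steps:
$h = 6$ ($h = 6 \cdot 1 = 6$)
$V{\left(N \right)} = 1 - N$ ($V{\left(N \right)} = \frac{N}{-1} + \frac{N}{N} = N \left(-1\right) + 1 = - N + 1 = 1 - N$)
$\left(R{\left(-2 \right)} + V{\left(10 \right)}\right)^{2} = \left(-2 + \left(1 - 10\right)\right)^{2} = \left(-2 - 9\right)^{2} = \left(-11\right)^{2} = 121$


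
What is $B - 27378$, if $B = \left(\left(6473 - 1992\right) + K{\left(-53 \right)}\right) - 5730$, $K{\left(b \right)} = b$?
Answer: $-28680$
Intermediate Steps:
$B = -1302$ ($B = \left(\left(6473 - 1992\right) - 53\right) - 5730 = \left(4481 - 53\right) - 5730 = 4428 - 5730 = -1302$)
$B - 27378 = -1302 - 27378 = -28680$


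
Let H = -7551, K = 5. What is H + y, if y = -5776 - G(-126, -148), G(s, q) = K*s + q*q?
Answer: -34601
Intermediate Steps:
G(s, q) = q² + 5*s (G(s, q) = 5*s + q*q = 5*s + q² = q² + 5*s)
y = -27050 (y = -5776 - ((-148)² + 5*(-126)) = -5776 - (21904 - 630) = -5776 - 1*21274 = -5776 - 21274 = -27050)
H + y = -7551 - 27050 = -34601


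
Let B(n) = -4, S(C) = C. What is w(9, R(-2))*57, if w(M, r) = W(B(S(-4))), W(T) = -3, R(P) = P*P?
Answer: -171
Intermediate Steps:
R(P) = P²
w(M, r) = -3
w(9, R(-2))*57 = -3*57 = -171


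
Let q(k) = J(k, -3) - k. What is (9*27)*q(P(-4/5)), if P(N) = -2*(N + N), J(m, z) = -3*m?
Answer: -15552/5 ≈ -3110.4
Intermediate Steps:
P(N) = -4*N
q(k) = -4*k (q(k) = -3*k - k = -4*k)
(9*27)*q(P(-4/5)) = (9*27)*(-(-16)*(-4/5)) = 243*(-(-16)*(-4*⅕)) = 243*(-(-16)*(-4)/5) = 243*(-4*16/5) = 243*(-64/5) = -15552/5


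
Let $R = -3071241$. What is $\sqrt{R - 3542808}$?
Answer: $i \sqrt{6614049} \approx 2571.8 i$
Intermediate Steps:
$\sqrt{R - 3542808} = \sqrt{-3071241 - 3542808} = \sqrt{-6614049} = i \sqrt{6614049}$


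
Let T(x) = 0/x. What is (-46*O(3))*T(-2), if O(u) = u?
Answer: 0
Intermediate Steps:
T(x) = 0
(-46*O(3))*T(-2) = -46*3*0 = -138*0 = 0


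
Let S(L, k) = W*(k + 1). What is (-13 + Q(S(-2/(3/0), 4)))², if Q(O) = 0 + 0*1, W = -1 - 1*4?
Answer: 169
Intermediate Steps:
W = -5 (W = -1 - 4 = -5)
S(L, k) = -5 - 5*k (S(L, k) = -5*(k + 1) = -5*(1 + k) = -5 - 5*k)
Q(O) = 0 (Q(O) = 0 + 0 = 0)
(-13 + Q(S(-2/(3/0), 4)))² = (-13 + 0)² = (-13)² = 169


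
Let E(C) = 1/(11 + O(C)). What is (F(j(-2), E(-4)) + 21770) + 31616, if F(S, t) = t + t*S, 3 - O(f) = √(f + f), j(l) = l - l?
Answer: 5445379/102 + I*√2/102 ≈ 53386.0 + 0.013865*I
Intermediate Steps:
j(l) = 0
O(f) = 3 - √2*√f (O(f) = 3 - √(f + f) = 3 - √(2*f) = 3 - √2*√f)
E(C) = 1/(14 - √2*√C) (E(C) = 1/(11 + (3 - √2*√C)) = 1/(14 - √2*√C))
F(S, t) = t + S*t
(F(j(-2), E(-4)) + 21770) + 31616 = ((-1/(-14 + √2*√(-4)))*(1 + 0) + 21770) + 31616 = (-1/(-14 + √2*(2*I))*1 + 21770) + 31616 = (-1/(-14 + 2*I*√2)*1 + 21770) + 31616 = (-1/(-14 + 2*I*√2) + 21770) + 31616 = (21770 - 1/(-14 + 2*I*√2)) + 31616 = 53386 - 1/(-14 + 2*I*√2)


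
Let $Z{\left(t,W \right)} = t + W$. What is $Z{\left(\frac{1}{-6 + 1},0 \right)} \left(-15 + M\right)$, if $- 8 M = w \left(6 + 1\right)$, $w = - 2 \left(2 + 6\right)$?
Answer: $\frac{1}{5} \approx 0.2$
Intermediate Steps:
$w = -16$ ($w = \left(-2\right) 8 = -16$)
$Z{\left(t,W \right)} = W + t$
$M = 14$ ($M = - \frac{\left(-16\right) \left(6 + 1\right)}{8} = - \frac{\left(-16\right) 7}{8} = \left(- \frac{1}{8}\right) \left(-112\right) = 14$)
$Z{\left(\frac{1}{-6 + 1},0 \right)} \left(-15 + M\right) = \left(0 + \frac{1}{-6 + 1}\right) \left(-15 + 14\right) = \left(0 + \frac{1}{-5}\right) \left(-1\right) = \left(0 - \frac{1}{5}\right) \left(-1\right) = \left(- \frac{1}{5}\right) \left(-1\right) = \frac{1}{5}$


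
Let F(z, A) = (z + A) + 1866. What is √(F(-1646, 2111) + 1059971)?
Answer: √1062302 ≈ 1030.7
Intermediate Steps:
F(z, A) = 1866 + A + z (F(z, A) = (A + z) + 1866 = 1866 + A + z)
√(F(-1646, 2111) + 1059971) = √((1866 + 2111 - 1646) + 1059971) = √(2331 + 1059971) = √1062302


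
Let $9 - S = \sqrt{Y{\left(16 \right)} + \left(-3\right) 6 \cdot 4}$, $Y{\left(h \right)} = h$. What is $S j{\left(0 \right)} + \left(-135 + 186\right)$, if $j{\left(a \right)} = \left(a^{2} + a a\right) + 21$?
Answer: $240 - 42 i \sqrt{14} \approx 240.0 - 157.15 i$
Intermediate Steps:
$j{\left(a \right)} = 21 + 2 a^{2}$ ($j{\left(a \right)} = \left(a^{2} + a^{2}\right) + 21 = 2 a^{2} + 21 = 21 + 2 a^{2}$)
$S = 9 - 2 i \sqrt{14}$ ($S = 9 - \sqrt{16 + \left(-3\right) 6 \cdot 4} = 9 - \sqrt{16 - 72} = 9 - \sqrt{-56} = 9 - 2 i \sqrt{14} \approx 9.0 - 7.4833 i$)
$S j{\left(0 \right)} + \left(-135 + 186\right) = \left(9 - 2 i \sqrt{14}\right) \left(21 + 2 \cdot 0^{2}\right) + \left(-135 + 186\right) = \left(9 - 2 i \sqrt{14}\right) \left(21 + 2 \cdot 0\right) + 51 = \left(9 - 2 i \sqrt{14}\right) \left(21 + 0\right) + 51 = \left(9 - 2 i \sqrt{14}\right) 21 + 51 = \left(189 - 42 i \sqrt{14}\right) + 51 = 240 - 42 i \sqrt{14}$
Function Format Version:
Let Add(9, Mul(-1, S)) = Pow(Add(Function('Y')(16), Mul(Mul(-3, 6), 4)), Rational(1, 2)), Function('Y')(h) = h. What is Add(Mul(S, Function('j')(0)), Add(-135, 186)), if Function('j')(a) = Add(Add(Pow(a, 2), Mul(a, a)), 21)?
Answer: Add(240, Mul(-42, I, Pow(14, Rational(1, 2)))) ≈ Add(240.00, Mul(-157.15, I))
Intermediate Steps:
Function('j')(a) = Add(21, Mul(2, Pow(a, 2))) (Function('j')(a) = Add(Add(Pow(a, 2), Pow(a, 2)), 21) = Add(Mul(2, Pow(a, 2)), 21) = Add(21, Mul(2, Pow(a, 2))))
S = Add(9, Mul(-2, I, Pow(14, Rational(1, 2)))) (S = Add(9, Mul(-1, Pow(Add(16, Mul(Mul(-3, 6), 4)), Rational(1, 2)))) = Add(9, Mul(-1, Pow(Add(16, Mul(-18, 4)), Rational(1, 2)))) = Add(9, Mul(-1, Pow(Add(16, -72), Rational(1, 2)))) = Add(9, Mul(-1, Pow(-56, Rational(1, 2)))) = Add(9, Mul(-1, Mul(2, I, Pow(14, Rational(1, 2))))) = Add(9, Mul(-2, I, Pow(14, Rational(1, 2)))) ≈ Add(9.0000, Mul(-7.4833, I)))
Add(Mul(S, Function('j')(0)), Add(-135, 186)) = Add(Mul(Add(9, Mul(-2, I, Pow(14, Rational(1, 2)))), Add(21, Mul(2, Pow(0, 2)))), Add(-135, 186)) = Add(Mul(Add(9, Mul(-2, I, Pow(14, Rational(1, 2)))), Add(21, Mul(2, 0))), 51) = Add(Mul(Add(9, Mul(-2, I, Pow(14, Rational(1, 2)))), Add(21, 0)), 51) = Add(Mul(Add(9, Mul(-2, I, Pow(14, Rational(1, 2)))), 21), 51) = Add(Add(189, Mul(-42, I, Pow(14, Rational(1, 2)))), 51) = Add(240, Mul(-42, I, Pow(14, Rational(1, 2))))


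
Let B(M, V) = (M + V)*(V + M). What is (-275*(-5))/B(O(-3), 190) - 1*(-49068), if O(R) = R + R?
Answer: 1661247583/33856 ≈ 49068.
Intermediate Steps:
O(R) = 2*R
B(M, V) = (M + V)² (B(M, V) = (M + V)*(M + V) = (M + V)²)
(-275*(-5))/B(O(-3), 190) - 1*(-49068) = (-275*(-5))/((2*(-3) + 190)²) - 1*(-49068) = 1375/((-6 + 190)²) + 49068 = 1375/(184²) + 49068 = 1375/33856 + 49068 = 1661247583/33856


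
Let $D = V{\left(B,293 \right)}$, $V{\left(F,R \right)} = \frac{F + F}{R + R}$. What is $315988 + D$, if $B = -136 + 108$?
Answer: $\frac{92584456}{293} \approx 3.1599 \cdot 10^{5}$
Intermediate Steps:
$B = -28$
$V{\left(F,R \right)} = \frac{F}{R}$ ($V{\left(F,R \right)} = \frac{2 F}{2 R} = 2 F \frac{1}{2 R} = \frac{F}{R}$)
$D = - \frac{28}{293} \approx -0.095563$
$315988 + D = 315988 - \frac{28}{293} = \frac{92584456}{293}$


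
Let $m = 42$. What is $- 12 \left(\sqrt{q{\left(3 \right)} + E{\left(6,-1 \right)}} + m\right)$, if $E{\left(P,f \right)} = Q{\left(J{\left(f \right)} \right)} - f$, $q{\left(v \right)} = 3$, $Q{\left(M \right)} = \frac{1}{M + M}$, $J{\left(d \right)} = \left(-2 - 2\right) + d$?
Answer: $-504 - \frac{6 \sqrt{390}}{5} \approx -527.7$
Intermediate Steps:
$J{\left(d \right)} = -4 + d$
$Q{\left(M \right)} = \frac{1}{2 M}$
$E{\left(P,f \right)} = \frac{1}{2 \left(-4 + f\right)} - f$
$- 12 \left(\sqrt{q{\left(3 \right)} + E{\left(6,-1 \right)}} + m\right) = - 12 \left(\sqrt{3 + \frac{\frac{1}{2} - - (-4 - 1)}{-4 - 1}} + 42\right) = - 12 \left(\sqrt{3 + \frac{\frac{1}{2} - \left(-1\right) \left(-5\right)}{-5}} + 42\right) = - 12 \left(\sqrt{3 - \frac{\frac{1}{2} - 5}{5}} + 42\right) = - 12 \left(\sqrt{3 - - \frac{9}{10}} + 42\right) = - 12 \left(\sqrt{3 + \frac{9}{10}} + 42\right) = - 12 \left(\sqrt{\frac{39}{10}} + 42\right) = - 12 \left(\frac{\sqrt{390}}{10} + 42\right) = - 12 \left(42 + \frac{\sqrt{390}}{10}\right) = -504 - \frac{6 \sqrt{390}}{5}$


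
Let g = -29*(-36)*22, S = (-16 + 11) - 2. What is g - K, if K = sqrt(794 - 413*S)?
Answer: 22968 - sqrt(3685) ≈ 22907.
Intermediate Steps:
S = -7 (S = -5 - 2 = -7)
K = sqrt(3685) (K = sqrt(794 - 413*(-7)) = sqrt(794 + 2891) = sqrt(3685) ≈ 60.704)
g = 22968 (g = 1044*22 = 22968)
g - K = 22968 - sqrt(3685)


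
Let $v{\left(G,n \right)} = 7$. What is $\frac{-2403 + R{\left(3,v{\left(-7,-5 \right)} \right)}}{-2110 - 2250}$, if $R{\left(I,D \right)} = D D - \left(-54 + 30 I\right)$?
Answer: $\frac{239}{436} \approx 0.54817$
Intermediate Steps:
$R{\left(I,D \right)} = 54 + D^{2} - 30 I$ ($R{\left(I,D \right)} = D^{2} - \left(-54 + 30 I\right) = 54 + D^{2} - 30 I$)
$\frac{-2403 + R{\left(3,v{\left(-7,-5 \right)} \right)}}{-2110 - 2250} = \frac{-2403 + \left(54 + 7^{2} - 90\right)}{-2110 - 2250} = \frac{-2403 + \left(54 + 49 - 90\right)}{-4360} = \left(-2403 + 13\right) \left(- \frac{1}{4360}\right) = \left(-2390\right) \left(- \frac{1}{4360}\right) = \frac{239}{436}$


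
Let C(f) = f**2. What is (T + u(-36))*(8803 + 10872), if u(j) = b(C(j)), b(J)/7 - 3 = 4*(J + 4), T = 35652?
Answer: 1418036275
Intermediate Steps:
b(J) = 133 + 28*J (b(J) = 21 + 7*(4*(J + 4)) = 21 + 7*(4*(4 + J)) = 21 + 7*(16 + 4*J) = 21 + (112 + 28*J) = 133 + 28*J)
u(j) = 133 + 28*j**2
(T + u(-36))*(8803 + 10872) = (35652 + (133 + 28*(-36)**2))*(8803 + 10872) = (35652 + (133 + 28*1296))*19675 = (35652 + (133 + 36288))*19675 = (35652 + 36421)*19675 = 72073*19675 = 1418036275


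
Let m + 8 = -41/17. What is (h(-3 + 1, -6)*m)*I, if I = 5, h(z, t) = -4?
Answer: 3540/17 ≈ 208.24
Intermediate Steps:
m = -177/17 (m = -8 - 41/17 = -177/17 ≈ -10.412)
(h(-3 + 1, -6)*m)*I = -4*(-177/17)*5 = (708/17)*5 = 3540/17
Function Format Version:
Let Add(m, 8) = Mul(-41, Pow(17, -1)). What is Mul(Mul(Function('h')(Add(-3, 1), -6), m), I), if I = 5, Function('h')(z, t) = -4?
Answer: Rational(3540, 17) ≈ 208.24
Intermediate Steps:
m = Rational(-177, 17) (m = Add(-8, Mul(-41, Pow(17, -1))) = Add(-8, Mul(-41, Rational(1, 17))) = Add(-8, Rational(-41, 17)) = Rational(-177, 17) ≈ -10.412)
Mul(Mul(Function('h')(Add(-3, 1), -6), m), I) = Mul(Mul(-4, Rational(-177, 17)), 5) = Mul(Rational(708, 17), 5) = Rational(3540, 17)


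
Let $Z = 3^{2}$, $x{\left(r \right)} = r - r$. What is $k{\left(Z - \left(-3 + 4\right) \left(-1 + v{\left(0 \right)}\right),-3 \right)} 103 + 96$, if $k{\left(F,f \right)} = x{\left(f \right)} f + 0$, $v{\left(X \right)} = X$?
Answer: $96$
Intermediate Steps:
$x{\left(r \right)} = 0$
$Z = 9$
$k{\left(F,f \right)} = 0$ ($k{\left(F,f \right)} = 0 f + 0 = 0 + 0 = 0$)
$k{\left(Z - \left(-3 + 4\right) \left(-1 + v{\left(0 \right)}\right),-3 \right)} 103 + 96 = 0 \cdot 103 + 96 = 0 + 96 = 96$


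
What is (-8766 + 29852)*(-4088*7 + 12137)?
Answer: -347476194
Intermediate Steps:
(-8766 + 29852)*(-4088*7 + 12137) = 21086*(-28616 + 12137) = 21086*(-16479) = -347476194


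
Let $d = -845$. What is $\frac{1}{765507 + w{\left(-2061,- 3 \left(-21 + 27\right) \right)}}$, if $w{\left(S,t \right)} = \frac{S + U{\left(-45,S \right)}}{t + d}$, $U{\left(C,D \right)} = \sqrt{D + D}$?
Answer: $\frac{95021276921}{72739679559950421} + \frac{863 i \sqrt{458}}{145479359119900842} \approx 1.3063 \cdot 10^{-6} + 1.2695 \cdot 10^{-13} i$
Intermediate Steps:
$U{\left(C,D \right)} = \sqrt{2} \sqrt{D}$ ($U{\left(C,D \right)} = \sqrt{2 D} = \sqrt{2} \sqrt{D}$)
$w{\left(S,t \right)} = \frac{S + \sqrt{2} \sqrt{S}}{-845 + t}$ ($w{\left(S,t \right)} = \frac{S + \sqrt{2} \sqrt{S}}{t - 845} = \frac{S + \sqrt{2} \sqrt{S}}{-845 + t}$)
$\frac{1}{765507 + w{\left(-2061,- 3 \left(-21 + 27\right) \right)}} = \frac{1}{765507 + \frac{-2061 + \sqrt{2} \sqrt{-2061}}{-845 - 3 \left(-21 + 27\right)}} = \frac{1}{765507 + \frac{-2061 + \sqrt{2} \cdot 3 i \sqrt{229}}{-845 - 18}} = \frac{1}{765507 + \frac{-2061 + 3 i \sqrt{458}}{-845 - 18}} = \frac{1}{765507 + \frac{-2061 + 3 i \sqrt{458}}{-863}} = \frac{1}{765507 - \frac{-2061 + 3 i \sqrt{458}}{863}} = \frac{1}{765507 + \left(\frac{2061}{863} - \frac{3 i \sqrt{458}}{863}\right)} = \frac{1}{\frac{660634602}{863} - \frac{3 i \sqrt{458}}{863}}$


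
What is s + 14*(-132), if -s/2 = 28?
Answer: -1904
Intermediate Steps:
s = -56 (s = -2*28 = -56)
s + 14*(-132) = -56 + 14*(-132) = -56 - 1848 = -1904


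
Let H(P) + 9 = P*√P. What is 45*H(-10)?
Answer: -405 - 450*I*√10 ≈ -405.0 - 1423.0*I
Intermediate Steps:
H(P) = -9 + P^(3/2) (H(P) = -9 + P*√P = -9 + P^(3/2))
45*H(-10) = 45*(-9 + (-10)^(3/2)) = 45*(-9 - 10*I*√10) = -405 - 450*I*√10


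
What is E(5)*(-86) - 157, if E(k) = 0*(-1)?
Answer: -157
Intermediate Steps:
E(k) = 0
E(5)*(-86) - 157 = 0*(-86) - 157 = 0 - 157 = -157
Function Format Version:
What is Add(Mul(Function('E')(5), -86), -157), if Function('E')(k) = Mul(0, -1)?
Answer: -157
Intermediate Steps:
Function('E')(k) = 0
Add(Mul(Function('E')(5), -86), -157) = Add(Mul(0, -86), -157) = Add(0, -157) = -157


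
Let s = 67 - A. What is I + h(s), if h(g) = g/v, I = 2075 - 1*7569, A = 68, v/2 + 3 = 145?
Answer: -1560297/284 ≈ -5494.0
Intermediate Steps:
v = 284 (v = -6 + 2*145 = -6 + 290 = 284)
I = -5494 (I = 2075 - 7569 = -5494)
s = -1 (s = 67 - 1*68 = 67 - 68 = -1)
h(g) = g/284
I + h(s) = -5494 + (1/284)*(-1) = -5494 - 1/284 = -1560297/284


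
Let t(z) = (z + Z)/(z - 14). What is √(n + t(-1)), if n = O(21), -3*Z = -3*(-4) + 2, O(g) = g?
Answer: √4810/15 ≈ 4.6236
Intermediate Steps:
Z = -14/3 (Z = -(-3*(-4) + 2)/3 = -(12 + 2)/3 = -⅓*14 = -14/3 ≈ -4.6667)
n = 21
t(z) = (-14/3 + z)/(-14 + z) (t(z) = (z - 14/3)/(z - 14) = (-14/3 + z)/(-14 + z))
√(n + t(-1)) = √(21 + (-14/3 - 1)/(-14 - 1)) = √(21 - 17/3/(-15)) = √(21 - 1/15*(-17/3)) = √(21 + 17/45) = √(962/45) = √4810/15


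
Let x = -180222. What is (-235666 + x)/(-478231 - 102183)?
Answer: 12232/17071 ≈ 0.71654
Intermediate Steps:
(-235666 + x)/(-478231 - 102183) = (-235666 - 180222)/(-478231 - 102183) = -415888/(-580414) = -415888*(-1/580414) = 12232/17071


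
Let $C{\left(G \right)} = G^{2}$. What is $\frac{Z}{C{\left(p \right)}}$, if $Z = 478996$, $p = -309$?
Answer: $\frac{478996}{95481} \approx 5.0167$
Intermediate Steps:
$\frac{Z}{C{\left(p \right)}} = \frac{478996}{\left(-309\right)^{2}} = \frac{478996}{95481}$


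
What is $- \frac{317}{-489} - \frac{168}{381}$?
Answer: $\frac{12875}{62103} \approx 0.20732$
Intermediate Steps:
$- \frac{317}{-489} - \frac{168}{381} = \left(-317\right) \left(- \frac{1}{489}\right) - \frac{56}{127} = \frac{317}{489} - \frac{56}{127} = \frac{12875}{62103}$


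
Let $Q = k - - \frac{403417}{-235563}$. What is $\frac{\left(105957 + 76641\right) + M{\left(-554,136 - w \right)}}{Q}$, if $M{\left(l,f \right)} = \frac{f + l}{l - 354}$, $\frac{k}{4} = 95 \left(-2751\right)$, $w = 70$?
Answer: $- \frac{9764055255684}{55899488285039} \approx -0.17467$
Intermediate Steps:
$k = -1045380$ ($k = 4 \cdot 95 \left(-2751\right) = 4 \left(-261345\right) = -1045380$)
$M{\left(l,f \right)} = \frac{f + l}{-354 + l}$
$Q = - \frac{246253252357}{235563}$ ($Q = -1045380 - - \frac{403417}{-235563} = -1045380 - \left(-403417\right) \left(- \frac{1}{235563}\right) = -1045380 - \frac{403417}{235563} = - \frac{246253252357}{235563} \approx -1.0454 \cdot 10^{6}$)
$\frac{\left(105957 + 76641\right) + M{\left(-554,136 - w \right)}}{Q} = \frac{\left(105957 + 76641\right) + \frac{\left(136 - 70\right) - 554}{-354 - 554}}{- \frac{246253252357}{235563}} = \left(182598 + \frac{\left(136 - 70\right) - 554}{-908}\right) \left(- \frac{235563}{246253252357}\right) = \left(182598 - \frac{66 - 554}{908}\right) \left(- \frac{235563}{246253252357}\right) = \left(182598 - - \frac{122}{227}\right) \left(- \frac{235563}{246253252357}\right) = \left(182598 + \frac{122}{227}\right) \left(- \frac{235563}{246253252357}\right) = \frac{41449868}{227} \left(- \frac{235563}{246253252357}\right) = - \frac{9764055255684}{55899488285039}$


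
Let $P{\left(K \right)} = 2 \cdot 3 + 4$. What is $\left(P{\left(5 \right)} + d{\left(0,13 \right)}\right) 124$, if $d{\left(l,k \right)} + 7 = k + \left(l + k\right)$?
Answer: $3596$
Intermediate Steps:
$P{\left(K \right)} = 10$ ($P{\left(K \right)} = 6 + 4 = 10$)
$d{\left(l,k \right)} = -7 + l + 2 k$ ($d{\left(l,k \right)} = -7 + \left(k + \left(l + k\right)\right) = -7 + \left(k + \left(k + l\right)\right) = -7 + \left(l + 2 k\right) = -7 + l + 2 k$)
$\left(P{\left(5 \right)} + d{\left(0,13 \right)}\right) 124 = \left(10 + \left(-7 + 0 + 2 \cdot 13\right)\right) 124 = \left(10 + \left(-7 + 0 + 26\right)\right) 124 = \left(10 + 19\right) 124 = 29 \cdot 124 = 3596$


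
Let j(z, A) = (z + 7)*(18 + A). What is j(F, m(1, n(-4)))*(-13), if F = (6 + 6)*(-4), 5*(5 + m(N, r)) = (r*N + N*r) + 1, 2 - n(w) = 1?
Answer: 36244/5 ≈ 7248.8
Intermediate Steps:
n(w) = 1 (n(w) = 2 - 1*1 = 2 - 1 = 1)
m(N, r) = -24/5 + 2*N*r/5 (m(N, r) = -5 + ((r*N + N*r) + 1)/5 = -5 + ((N*r + N*r) + 1)/5 = -5 + (2*N*r + 1)/5 = -5 + (1 + 2*N*r)/5 = -5 + (1/5 + 2*N*r/5) = -24/5 + 2*N*r/5)
F = -48 (F = 12*(-4) = -48)
j(z, A) = (7 + z)*(18 + A)
j(F, m(1, n(-4)))*(-13) = (126 + 7*(-24/5 + (2/5)*1*1) + 18*(-48) + (-24/5 + (2/5)*1*1)*(-48))*(-13) = (126 + 7*(-24/5 + 2/5) - 864 + (-24/5 + 2/5)*(-48))*(-13) = (126 + 7*(-22/5) - 864 - 22/5*(-48))*(-13) = (126 - 154/5 - 864 + 1056/5)*(-13) = -2788/5*(-13) = 36244/5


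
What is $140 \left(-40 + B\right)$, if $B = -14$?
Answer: $-7560$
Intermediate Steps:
$140 \left(-40 + B\right) = 140 \left(-40 - 14\right) = 140 \left(-54\right) = -7560$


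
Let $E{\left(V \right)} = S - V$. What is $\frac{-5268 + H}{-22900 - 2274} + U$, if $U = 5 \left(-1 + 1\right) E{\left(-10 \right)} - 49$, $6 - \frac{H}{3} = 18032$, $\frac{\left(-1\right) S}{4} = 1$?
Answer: $- \frac{587090}{12587} \approx -46.643$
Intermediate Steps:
$S = -4$ ($S = \left(-4\right) 1 = -4$)
$E{\left(V \right)} = -4 - V$
$H = -54078$ ($H = 18 - 54096 = -54078$)
$U = -49$ ($U = 5 \left(-1 + 1\right) \left(-4 - -10\right) - 49 = 5 \cdot 0 \left(-4 + 10\right) - 49 = 0 \cdot 6 - 49 = 0 - 49 = -49$)
$\frac{-5268 + H}{-22900 - 2274} + U = \frac{-5268 - 54078}{-22900 - 2274} - 49 = - \frac{59346}{-25174} - 49 = \left(-59346\right) \left(- \frac{1}{25174}\right) - 49 = \frac{29673}{12587} - 49 = - \frac{587090}{12587}$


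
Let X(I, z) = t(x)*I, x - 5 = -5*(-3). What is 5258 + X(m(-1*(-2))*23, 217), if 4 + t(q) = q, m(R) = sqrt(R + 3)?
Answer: 5258 + 368*sqrt(5) ≈ 6080.9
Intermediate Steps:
m(R) = sqrt(3 + R)
x = 20 (x = 5 - 5*(-3) = 5 + 15 = 20)
t(q) = -4 + q
X(I, z) = 16*I (X(I, z) = (-4 + 20)*I = 16*I)
5258 + X(m(-1*(-2))*23, 217) = 5258 + 16*(sqrt(3 - 1*(-2))*23) = 5258 + 16*(sqrt(3 + 2)*23) = 5258 + 16*(sqrt(5)*23) = 5258 + 16*(23*sqrt(5)) = 5258 + 368*sqrt(5)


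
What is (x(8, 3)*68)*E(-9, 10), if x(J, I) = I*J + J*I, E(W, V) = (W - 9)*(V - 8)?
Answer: -117504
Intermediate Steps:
E(W, V) = (-9 + W)*(-8 + V)
x(J, I) = 2*I*J (x(J, I) = I*J + I*J = 2*I*J)
(x(8, 3)*68)*E(-9, 10) = ((2*3*8)*68)*(72 - 9*10 - 8*(-9) + 10*(-9)) = (48*68)*(72 - 90 + 72 - 90) = 3264*(-36) = -117504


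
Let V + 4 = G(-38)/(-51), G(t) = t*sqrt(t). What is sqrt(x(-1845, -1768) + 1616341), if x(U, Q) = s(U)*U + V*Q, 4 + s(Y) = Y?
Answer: sqrt(45313362 - 11856*I*sqrt(38))/3 ≈ 2243.8 - 1.8095*I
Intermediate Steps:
G(t) = t**(3/2)
s(Y) = -4 + Y
V = -4 + 38*I*sqrt(38)/51 (V = -4 + (-38)**(3/2)/(-51) = -4 - 38*I*sqrt(38)*(-1/51) = -4 + 38*I*sqrt(38)/51 ≈ -4.0 + 4.5931*I)
x(U, Q) = Q*(-4 + 38*I*sqrt(38)/51) + U*(-4 + U) (x(U, Q) = (-4 + U)*U + (-4 + 38*I*sqrt(38)/51)*Q = U*(-4 + U) + Q*(-4 + 38*I*sqrt(38)/51) = Q*(-4 + 38*I*sqrt(38)/51) + U*(-4 + U))
sqrt(x(-1845, -1768) + 1616341) = sqrt((-1845*(-4 - 1845) - 2/51*(-1768)*(102 - 19*I*sqrt(38))) + 1616341) = sqrt((-1845*(-1849) + (7072 - 3952*I*sqrt(38)/3)) + 1616341) = sqrt((3411405 + (7072 - 3952*I*sqrt(38)/3)) + 1616341) = sqrt((3418477 - 3952*I*sqrt(38)/3) + 1616341) = sqrt(5034818 - 3952*I*sqrt(38)/3)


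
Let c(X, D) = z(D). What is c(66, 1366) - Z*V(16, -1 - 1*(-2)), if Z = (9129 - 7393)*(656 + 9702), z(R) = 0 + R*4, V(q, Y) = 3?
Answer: -53939000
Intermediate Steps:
z(R) = 4*R (z(R) = 0 + 4*R = 4*R)
c(X, D) = 4*D
Z = 17981488 (Z = 1736*10358 = 17981488)
c(66, 1366) - Z*V(16, -1 - 1*(-2)) = 4*1366 - 17981488*3 = 5464 - 1*53944464 = 5464 - 53944464 = -53939000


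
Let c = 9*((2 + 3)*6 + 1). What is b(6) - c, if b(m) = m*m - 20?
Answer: -263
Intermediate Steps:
b(m) = -20 + m² (b(m) = m² - 20 = -20 + m²)
c = 279 (c = 9*(5*6 + 1) = 9*(30 + 1) = 9*31 = 279)
b(6) - c = (-20 + 6²) - 1*279 = (-20 + 36) - 279 = 16 - 279 = -263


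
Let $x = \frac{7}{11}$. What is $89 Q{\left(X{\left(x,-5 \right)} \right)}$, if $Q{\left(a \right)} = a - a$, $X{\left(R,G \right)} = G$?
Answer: $0$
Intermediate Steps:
$x = \frac{7}{11}$ ($x = 7 \cdot \frac{1}{11} = \frac{7}{11} \approx 0.63636$)
$Q{\left(a \right)} = 0$
$89 Q{\left(X{\left(x,-5 \right)} \right)} = 89 \cdot 0 = 0$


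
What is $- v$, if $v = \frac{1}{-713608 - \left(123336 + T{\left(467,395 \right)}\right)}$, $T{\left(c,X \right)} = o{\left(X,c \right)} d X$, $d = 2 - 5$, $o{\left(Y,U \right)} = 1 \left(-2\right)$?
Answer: $\frac{1}{839314} \approx 1.1914 \cdot 10^{-6}$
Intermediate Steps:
$o{\left(Y,U \right)} = -2$
$d = -3$
$T{\left(c,X \right)} = 6 X$ ($T{\left(c,X \right)} = \left(-2\right) \left(-3\right) X = 6 X$)
$v = - \frac{1}{839314}$ ($v = \frac{1}{-713608 + \left(\left(-130876 + 7540\right) - 6 \cdot 395\right)} = \frac{1}{-713608 - 125706} = \frac{1}{-839314} = - \frac{1}{839314} \approx -1.1914 \cdot 10^{-6}$)
$- v = \left(-1\right) \left(- \frac{1}{839314}\right) = \frac{1}{839314}$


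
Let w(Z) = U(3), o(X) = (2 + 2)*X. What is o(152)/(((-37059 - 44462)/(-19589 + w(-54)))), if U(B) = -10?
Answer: 11916192/81521 ≈ 146.17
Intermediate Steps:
o(X) = 4*X
w(Z) = -10
o(152)/(((-37059 - 44462)/(-19589 + w(-54)))) = (4*152)/(((-37059 - 44462)/(-19589 - 10))) = 608/((-81521/(-19599))) = 608/((-81521*(-1/19599))) = 608/(81521/19599) = 608*(19599/81521) = 11916192/81521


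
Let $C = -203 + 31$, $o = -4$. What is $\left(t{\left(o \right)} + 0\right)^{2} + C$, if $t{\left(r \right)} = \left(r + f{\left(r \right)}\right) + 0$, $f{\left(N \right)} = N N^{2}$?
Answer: $4452$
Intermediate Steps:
$f{\left(N \right)} = N^{3}$
$t{\left(r \right)} = r + r^{3}$ ($t{\left(r \right)} = \left(r + r^{3}\right) + 0 = r + r^{3}$)
$C = -172$
$\left(t{\left(o \right)} + 0\right)^{2} + C = \left(\left(-4 + \left(-4\right)^{3}\right) + 0\right)^{2} - 172 = \left(\left(-4 - 64\right) + 0\right)^{2} - 172 = \left(-68 + 0\right)^{2} - 172 = \left(-68\right)^{2} - 172 = 4624 - 172 = 4452$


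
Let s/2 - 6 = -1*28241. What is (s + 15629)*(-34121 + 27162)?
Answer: 284212519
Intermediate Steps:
s = -56470 (s = 12 + 2*(-1*28241) = 12 + 2*(-28241) = 12 - 56482 = -56470)
(s + 15629)*(-34121 + 27162) = (-56470 + 15629)*(-34121 + 27162) = -40841*(-6959) = 284212519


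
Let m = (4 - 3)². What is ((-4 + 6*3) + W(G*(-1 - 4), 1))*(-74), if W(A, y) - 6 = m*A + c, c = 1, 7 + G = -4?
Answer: -5624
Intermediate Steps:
G = -11 (G = -7 - 4 = -11)
m = 1 (m = 1² = 1)
W(A, y) = 7 + A (W(A, y) = 6 + (1*A + 1) = 6 + (A + 1) = 6 + (1 + A) = 7 + A)
((-4 + 6*3) + W(G*(-1 - 4), 1))*(-74) = ((-4 + 6*3) + (7 - 11*(-1 - 4)))*(-74) = ((-4 + 18) + (7 - 11*(-5)))*(-74) = (14 + (7 + 55))*(-74) = (14 + 62)*(-74) = 76*(-74) = -5624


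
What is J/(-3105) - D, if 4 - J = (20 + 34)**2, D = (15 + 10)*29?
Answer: -2248213/3105 ≈ -724.06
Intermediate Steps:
D = 725 (D = 25*29 = 725)
J = -2912 (J = 4 - (20 + 34)**2 = 4 - 1*54**2 = 4 - 1*2916 = 4 - 2916 = -2912)
J/(-3105) - D = -2912/(-3105) - 1*725 = -2912*(-1/3105) - 725 = 2912/3105 - 725 = -2248213/3105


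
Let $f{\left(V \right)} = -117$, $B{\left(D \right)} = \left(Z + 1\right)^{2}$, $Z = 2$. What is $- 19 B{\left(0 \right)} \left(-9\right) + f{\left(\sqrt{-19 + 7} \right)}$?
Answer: $1422$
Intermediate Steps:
$B{\left(D \right)} = 9$ ($B{\left(D \right)} = \left(2 + 1\right)^{2} = 3^{2} = 9$)
$- 19 B{\left(0 \right)} \left(-9\right) + f{\left(\sqrt{-19 + 7} \right)} = \left(-19\right) 9 \left(-9\right) - 117 = \left(-171\right) \left(-9\right) - 117 = 1539 - 117 = 1422$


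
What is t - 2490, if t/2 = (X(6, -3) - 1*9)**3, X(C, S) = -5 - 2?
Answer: -10682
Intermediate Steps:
X(C, S) = -7
t = -8192 (t = 2*(-7 - 1*9)**3 = 2*(-7 - 9)**3 = 2*(-16)**3 = 2*(-4096) = -8192)
t - 2490 = -8192 - 2490 = -10682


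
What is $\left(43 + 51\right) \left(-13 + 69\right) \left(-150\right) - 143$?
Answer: $-789743$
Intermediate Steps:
$\left(43 + 51\right) \left(-13 + 69\right) \left(-150\right) - 143 = 94 \cdot 56 \left(-150\right) - 143 = 5264 \left(-150\right) - 143 = -789600 - 143 = -789743$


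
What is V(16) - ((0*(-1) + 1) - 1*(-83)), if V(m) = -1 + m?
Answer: -69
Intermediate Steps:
V(16) - ((0*(-1) + 1) - 1*(-83)) = (-1 + 16) - ((0*(-1) + 1) - 1*(-83)) = 15 - ((0 + 1) + 83) = 15 - (1 + 83) = 15 - 1*84 = 15 - 84 = -69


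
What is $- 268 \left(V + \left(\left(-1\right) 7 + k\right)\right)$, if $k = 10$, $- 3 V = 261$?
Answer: $22512$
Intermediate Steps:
$V = -87$ ($V = \left(- \frac{1}{3}\right) 261 = -87$)
$- 268 \left(V + \left(\left(-1\right) 7 + k\right)\right) = - 268 \left(-87 + \left(\left(-1\right) 7 + 10\right)\right) = - 268 \left(-87 + \left(-7 + 10\right)\right) = - 268 \left(-87 + 3\right) = \left(-268\right) \left(-84\right) = 22512$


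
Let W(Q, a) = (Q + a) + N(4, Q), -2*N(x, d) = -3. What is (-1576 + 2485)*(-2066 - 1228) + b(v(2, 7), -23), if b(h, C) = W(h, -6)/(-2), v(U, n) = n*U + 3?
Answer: -11977009/4 ≈ -2.9943e+6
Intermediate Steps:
N(x, d) = 3/2 (N(x, d) = -½*(-3) = 3/2)
W(Q, a) = 3/2 + Q + a (W(Q, a) = (Q + a) + 3/2 = 3/2 + Q + a)
v(U, n) = 3 + U*n (v(U, n) = U*n + 3 = 3 + U*n)
b(h, C) = 9/4 - h/2 (b(h, C) = (3/2 + h - 6)/(-2) = (-9/2 + h)*(-½) = 9/4 - h/2)
(-1576 + 2485)*(-2066 - 1228) + b(v(2, 7), -23) = (-1576 + 2485)*(-2066 - 1228) + (9/4 - (3 + 2*7)/2) = 909*(-3294) + (9/4 - (3 + 14)/2) = -2994246 + (9/4 - ½*17) = -2994246 + (9/4 - 17/2) = -2994246 - 25/4 = -11977009/4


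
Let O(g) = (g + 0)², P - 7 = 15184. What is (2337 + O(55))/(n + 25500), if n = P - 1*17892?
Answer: 766/3257 ≈ 0.23519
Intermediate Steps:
P = 15191 (P = 7 + 15184 = 15191)
O(g) = g²
n = -2701 (n = 15191 - 1*17892 = 15191 - 17892 = -2701)
(2337 + O(55))/(n + 25500) = (2337 + 55²)/(-2701 + 25500) = (2337 + 3025)/22799 = 5362*(1/22799) = 766/3257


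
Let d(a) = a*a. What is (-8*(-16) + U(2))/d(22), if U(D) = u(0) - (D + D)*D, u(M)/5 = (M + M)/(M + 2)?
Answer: 30/121 ≈ 0.24793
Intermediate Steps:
u(M) = 10*M/(2 + M) (u(M) = 5*((M + M)/(M + 2)) = 5*((2*M)/(2 + M)) = 5*(2*M/(2 + M)) = 10*M/(2 + M))
d(a) = a²
U(D) = -2*D² (U(D) = 10*0/(2 + 0) - (D + D)*D = 10*0/2 - 2*D*D = 10*0*(½) - 2*D² = 0 - 2*D² = -2*D²)
(-8*(-16) + U(2))/d(22) = (-8*(-16) - 2*2²)/(22²) = (128 - 2*4)/484 = (128 - 8)*(1/484) = 120*(1/484) = 30/121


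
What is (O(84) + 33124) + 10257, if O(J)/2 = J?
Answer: 43549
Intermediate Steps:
O(J) = 2*J
(O(84) + 33124) + 10257 = (2*84 + 33124) + 10257 = (168 + 33124) + 10257 = 33292 + 10257 = 43549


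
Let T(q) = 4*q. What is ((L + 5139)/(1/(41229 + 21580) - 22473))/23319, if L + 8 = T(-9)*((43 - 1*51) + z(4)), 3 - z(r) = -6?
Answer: -320011855/32914923711264 ≈ -9.7224e-6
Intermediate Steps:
z(r) = 9 (z(r) = 3 - 1*(-6) = 3 + 6 = 9)
L = -44 (L = -8 + (4*(-9))*((43 - 1*51) + 9) = -8 - 36*((43 - 51) + 9) = -8 - 36*(-8 + 9) = -8 - 36*1 = -8 - 36 = -44)
((L + 5139)/(1/(41229 + 21580) - 22473))/23319 = ((-44 + 5139)/(1/(41229 + 21580) - 22473))/23319 = (5095/(1/62809 - 22473))*(1/23319) = (5095/(-1411506656/62809))*(1/23319) = (5095*(-62809/1411506656))*(1/23319) = -320011855/1411506656*1/23319 = -320011855/32914923711264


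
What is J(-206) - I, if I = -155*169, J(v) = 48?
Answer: 26243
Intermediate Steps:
I = -26195
J(-206) - I = 48 - 1*(-26195) = 48 + 26195 = 26243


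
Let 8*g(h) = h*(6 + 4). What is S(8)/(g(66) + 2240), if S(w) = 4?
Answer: 8/4645 ≈ 0.0017223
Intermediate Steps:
g(h) = 5*h/4 (g(h) = (h*(6 + 4))/8 = (h*10)/8 = (10*h)/8 = 5*h/4)
S(8)/(g(66) + 2240) = 4/((5/4)*66 + 2240) = 4/(165/2 + 2240) = 4/(4645/2) = (2/4645)*4 = 8/4645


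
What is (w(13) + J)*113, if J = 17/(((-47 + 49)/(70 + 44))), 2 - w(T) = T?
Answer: 108254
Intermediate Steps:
w(T) = 2 - T
J = 969 (J = 17/((2/114)) = 17/((2*(1/114))) = 17/(1/57) = 17*57 = 969)
(w(13) + J)*113 = ((2 - 1*13) + 969)*113 = ((2 - 13) + 969)*113 = (-11 + 969)*113 = 958*113 = 108254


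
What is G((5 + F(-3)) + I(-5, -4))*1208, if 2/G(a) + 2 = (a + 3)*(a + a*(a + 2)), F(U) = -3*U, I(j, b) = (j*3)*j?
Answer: 1208/376647 ≈ 0.0032072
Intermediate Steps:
I(j, b) = 3*j**2 (I(j, b) = (3*j)*j = 3*j**2)
G(a) = 2/(-2 + (3 + a)*(a + a*(2 + a))) (G(a) = 2/(-2 + (a + 3)*(a + a*(a + 2))) = 2/(-2 + (3 + a)*(a + a*(2 + a))))
G((5 + F(-3)) + I(-5, -4))*1208 = (2/(-2 + ((5 - 3*(-3)) + 3*(-5)**2)**3 + 6*((5 - 3*(-3)) + 3*(-5)**2)**2 + 9*((5 - 3*(-3)) + 3*(-5)**2)))*1208 = (2/(-2 + ((5 + 9) + 3*25)**3 + 6*((5 + 9) + 3*25)**2 + 9*((5 + 9) + 3*25)))*1208 = (2/(-2 + (14 + 75)**3 + 6*(14 + 75)**2 + 9*(14 + 75)))*1208 = (2/(-2 + 89**3 + 6*89**2 + 9*89))*1208 = (2/(-2 + 704969 + 6*7921 + 801))*1208 = (2/(-2 + 704969 + 47526 + 801))*1208 = (2/753294)*1208 = (2*(1/753294))*1208 = (1/376647)*1208 = 1208/376647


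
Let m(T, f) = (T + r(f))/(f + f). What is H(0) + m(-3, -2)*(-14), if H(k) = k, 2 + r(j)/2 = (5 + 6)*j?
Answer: -357/2 ≈ -178.50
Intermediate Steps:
r(j) = -4 + 22*j (r(j) = -4 + 2*((5 + 6)*j) = -4 + 2*(11*j) = -4 + 22*j)
m(T, f) = (-4 + T + 22*f)/(2*f) (m(T, f) = (T + (-4 + 22*f))/(f + f) = (-4 + T + 22*f)/((2*f)) = (-4 + T + 22*f)*(1/(2*f)) = (-4 + T + 22*f)/(2*f))
H(0) + m(-3, -2)*(-14) = 0 + ((1/2)*(-4 - 3 + 22*(-2))/(-2))*(-14) = 0 + ((1/2)*(-1/2)*(-4 - 3 - 44))*(-14) = 0 + ((1/2)*(-1/2)*(-51))*(-14) = 0 + (51/4)*(-14) = 0 - 357/2 = -357/2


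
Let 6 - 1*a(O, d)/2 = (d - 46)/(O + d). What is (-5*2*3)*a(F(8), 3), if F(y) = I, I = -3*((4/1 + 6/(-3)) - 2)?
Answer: -1220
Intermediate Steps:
I = 0 (I = -3*((4*1 + 6*(-1/3)) - 2) = -3*((4 - 2) - 2) = -3*(2 - 2) = -3*0 = 0)
F(y) = 0
a(O, d) = 12 - 2*(-46 + d)/(O + d) (a(O, d) = 12 - 2*(d - 46)/(O + d) = 12 - 2*(-46 + d)/(O + d))
(-5*2*3)*a(F(8), 3) = (-5*2*3)*(2*(46 + 5*3 + 6*0)/(0 + 3)) = (-10*3)*(2*(46 + 15 + 0)/3) = -60*61/3 = -30*122/3 = -1220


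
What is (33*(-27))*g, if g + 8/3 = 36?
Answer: -29700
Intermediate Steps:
g = 100/3 (g = -8/3 + 36 = 100/3 ≈ 33.333)
(33*(-27))*g = (33*(-27))*(100/3) = -891*100/3 = -29700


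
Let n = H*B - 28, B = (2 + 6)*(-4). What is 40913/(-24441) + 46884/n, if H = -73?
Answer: 262866160/14102457 ≈ 18.640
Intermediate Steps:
B = -32 (B = 8*(-4) = -32)
n = 2308 (n = -73*(-32) - 28 = 2336 - 28 = 2308)
40913/(-24441) + 46884/n = 40913/(-24441) + 46884/2308 = 40913*(-1/24441) + 46884*(1/2308) = -40913/24441 + 11721/577 = 262866160/14102457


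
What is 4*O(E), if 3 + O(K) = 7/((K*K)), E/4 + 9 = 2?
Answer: -335/28 ≈ -11.964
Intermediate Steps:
E = -28 (E = -36 + 4*2 = -36 + 8 = -28)
O(K) = -3 + 7/K² (O(K) = -3 + 7/((K*K)) = -3 + 7/(K²) = -3 + 7/K²)
4*O(E) = 4*(-3 + 7/(-28)²) = 4*(-3 + 7*(1/784)) = 4*(-3 + 1/112) = 4*(-335/112) = -335/28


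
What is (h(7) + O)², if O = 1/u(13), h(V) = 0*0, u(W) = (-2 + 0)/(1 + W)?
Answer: 49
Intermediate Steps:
u(W) = -2/(1 + W)
h(V) = 0
O = -7 (O = 1/(-2/(1 + 13)) = 1/(-2/14) = 1/(-2*1/14) = 1/(-⅐) = -7)
(h(7) + O)² = (0 - 7)² = (-7)² = 49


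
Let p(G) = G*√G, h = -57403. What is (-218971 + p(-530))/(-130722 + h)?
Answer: 218971/188125 + 106*I*√530/37625 ≈ 1.164 + 0.064859*I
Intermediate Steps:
p(G) = G^(3/2)
(-218971 + p(-530))/(-130722 + h) = (-218971 + (-530)^(3/2))/(-130722 - 57403) = (-218971 - 530*I*√530)/(-188125) = (-218971 - 530*I*√530)*(-1/188125) = 218971/188125 + 106*I*√530/37625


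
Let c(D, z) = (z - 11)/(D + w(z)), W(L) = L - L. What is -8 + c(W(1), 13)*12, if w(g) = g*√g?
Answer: -8 + 24*√13/169 ≈ -7.4880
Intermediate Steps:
w(g) = g^(3/2)
W(L) = 0
c(D, z) = (-11 + z)/(D + z^(3/2)) (c(D, z) = (z - 11)/(D + z^(3/2)) = (-11 + z)/(D + z^(3/2)))
-8 + c(W(1), 13)*12 = -8 + ((-11 + 13)/(0 + 13^(3/2)))*12 = -8 + (2/(0 + 13*√13))*12 = -8 + (2/(13*√13))*12 = -8 + ((√13/169)*2)*12 = -8 + (2*√13/169)*12 = -8 + 24*√13/169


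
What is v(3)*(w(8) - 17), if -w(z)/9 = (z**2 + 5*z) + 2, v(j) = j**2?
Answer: -8739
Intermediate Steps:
w(z) = -18 - 45*z - 9*z**2 (w(z) = -9*((z**2 + 5*z) + 2) = -9*(2 + z**2 + 5*z) = -18 - 45*z - 9*z**2)
v(3)*(w(8) - 17) = 3**2*((-18 - 45*8 - 9*8**2) - 17) = 9*((-18 - 360 - 9*64) - 17) = 9*((-18 - 360 - 576) - 17) = 9*(-954 - 17) = 9*(-971) = -8739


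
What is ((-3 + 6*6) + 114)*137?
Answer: 20139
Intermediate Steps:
((-3 + 6*6) + 114)*137 = ((-3 + 36) + 114)*137 = (33 + 114)*137 = 147*137 = 20139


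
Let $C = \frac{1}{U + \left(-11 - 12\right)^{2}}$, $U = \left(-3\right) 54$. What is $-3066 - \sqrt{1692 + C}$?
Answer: $-3066 - \frac{\sqrt{227894155}}{367} \approx -3107.1$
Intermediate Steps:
$U = -162$
$C = \frac{1}{367}$ ($C = \frac{1}{-162 + \left(-11 - 12\right)^{2}} = \frac{1}{-162 + \left(-23\right)^{2}} = \frac{1}{-162 + 529} = \frac{1}{367} \approx 0.0027248$)
$-3066 - \sqrt{1692 + C} = -3066 - \sqrt{1692 + \frac{1}{367}} = -3066 - \sqrt{\frac{620965}{367}} = -3066 - \frac{\sqrt{227894155}}{367}$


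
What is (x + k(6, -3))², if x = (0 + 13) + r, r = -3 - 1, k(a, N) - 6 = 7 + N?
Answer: 361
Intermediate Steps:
k(a, N) = 13 + N (k(a, N) = 6 + (7 + N) = 13 + N)
r = -4
x = 9 (x = (0 + 13) - 4 = 13 - 4 = 9)
(x + k(6, -3))² = (9 + (13 - 3))² = (9 + 10)² = 19² = 361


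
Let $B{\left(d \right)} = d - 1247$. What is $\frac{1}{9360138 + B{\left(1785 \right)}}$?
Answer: $\frac{1}{9360676} \approx 1.0683 \cdot 10^{-7}$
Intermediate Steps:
$B{\left(d \right)} = -1247 + d$ ($B{\left(d \right)} = d - 1247 = -1247 + d$)
$\frac{1}{9360138 + B{\left(1785 \right)}} = \frac{1}{9360138 + \left(-1247 + 1785\right)} = \frac{1}{9360138 + 538} = \frac{1}{9360676}$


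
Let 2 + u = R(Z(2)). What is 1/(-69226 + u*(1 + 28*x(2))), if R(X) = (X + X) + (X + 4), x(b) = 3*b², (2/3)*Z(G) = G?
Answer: -1/65519 ≈ -1.5263e-5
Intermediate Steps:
Z(G) = 3*G/2
R(X) = 4 + 3*X (R(X) = 2*X + (4 + X) = 4 + 3*X)
u = 11 (u = -2 + (4 + 3*((3/2)*2)) = -2 + (4 + 3*3) = -2 + (4 + 9) = -2 + 13 = 11)
1/(-69226 + u*(1 + 28*x(2))) = 1/(-69226 + 11*(1 + 28*(3*2²))) = 1/(-69226 + 11*(1 + 28*(3*4))) = 1/(-69226 + 11*(1 + 28*12)) = 1/(-69226 + 11*(1 + 336)) = 1/(-69226 + 11*337) = 1/(-69226 + 3707) = 1/(-65519) = -1/65519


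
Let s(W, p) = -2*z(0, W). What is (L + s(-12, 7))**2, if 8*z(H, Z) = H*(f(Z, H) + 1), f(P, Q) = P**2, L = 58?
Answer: 3364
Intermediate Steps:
z(H, Z) = H*(1 + Z**2)/8 (z(H, Z) = (H*(Z**2 + 1))/8 = (H*(1 + Z**2))/8 = H*(1 + Z**2)/8)
s(W, p) = 0 (s(W, p) = -0*(1 + W**2)/4 = -2*0 = 0)
(L + s(-12, 7))**2 = (58 + 0)**2 = 58**2 = 3364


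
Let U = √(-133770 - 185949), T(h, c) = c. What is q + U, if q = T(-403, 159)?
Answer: 159 + I*√319719 ≈ 159.0 + 565.44*I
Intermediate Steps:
q = 159
U = I*√319719 (U = √(-319719) = I*√319719 ≈ 565.44*I)
q + U = 159 + I*√319719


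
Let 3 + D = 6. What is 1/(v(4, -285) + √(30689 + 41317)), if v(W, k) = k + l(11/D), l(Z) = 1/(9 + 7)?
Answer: -72944/2350945 - 256*√72006/2350945 ≈ -0.060248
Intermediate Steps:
D = 3 (D = -3 + 6 = 3)
l(Z) = 1/16
v(W, k) = 1/16 + k (v(W, k) = k + 1/16 = 1/16 + k)
1/(v(4, -285) + √(30689 + 41317)) = 1/((1/16 - 285) + √(30689 + 41317)) = 1/(-4559/16 + √72006)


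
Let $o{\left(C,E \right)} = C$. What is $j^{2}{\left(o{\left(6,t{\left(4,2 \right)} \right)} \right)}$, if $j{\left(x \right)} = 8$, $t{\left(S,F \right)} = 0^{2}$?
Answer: $64$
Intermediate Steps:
$t{\left(S,F \right)} = 0$
$j^{2}{\left(o{\left(6,t{\left(4,2 \right)} \right)} \right)} = 8^{2} = 64$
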